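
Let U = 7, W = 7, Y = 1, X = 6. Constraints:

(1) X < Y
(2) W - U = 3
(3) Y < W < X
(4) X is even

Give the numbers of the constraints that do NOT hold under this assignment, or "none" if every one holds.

Constraints 1, 2, and 3 do not hold.

(1) X = 6, Y = 1; 6 ≥ 1 (want <)  ✘
(2) W - U = 7 - 7 = 0, not 3  ✘
(3) values 1, 7, 6; W = 7 is not < X = 6  ✘
(4) X = 6 is even  ✔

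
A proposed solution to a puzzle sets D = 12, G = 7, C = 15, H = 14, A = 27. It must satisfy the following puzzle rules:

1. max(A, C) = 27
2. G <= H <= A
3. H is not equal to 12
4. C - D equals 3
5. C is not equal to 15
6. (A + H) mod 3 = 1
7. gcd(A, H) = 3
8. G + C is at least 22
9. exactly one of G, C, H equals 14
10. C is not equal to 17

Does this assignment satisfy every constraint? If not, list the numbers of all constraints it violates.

1. max(27, 15) = 27  holds
2. values 7 <= 14 <= 27  holds
3. H = 14, and 14 ≠ 12  holds
4. C - D = 15 - 12 = 3  holds
5. C = 15, but 15 is required to differ  fails
6. A + H = 41; 41 mod 3 = 2, not 1  fails
7. gcd(27, 14) = 1, not 3  fails
8. G + C = 7 + 15 = 22; 22 ≥ 22  holds
9. G=7, C=15, H=14; 1 of them equals 14  holds
10. C = 15, and 15 ≠ 17  holds

No — constraints 5, 6, and 7 are not satisfied.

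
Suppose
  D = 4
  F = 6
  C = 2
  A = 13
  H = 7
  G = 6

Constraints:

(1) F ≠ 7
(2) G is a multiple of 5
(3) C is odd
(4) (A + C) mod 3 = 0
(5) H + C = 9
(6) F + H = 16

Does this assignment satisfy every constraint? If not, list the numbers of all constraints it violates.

Constraints 2, 3, and 6 are violated.

(1) F = 6, and 6 ≠ 7 — holds.
(2) 6 = 5×1 + 1, so 5 does not divide 6 — fails.
(3) C = 2 is even — fails.
(4) A + C = 15; 15 mod 3 = 0 — holds.
(5) H + C = 7 + 2 = 9 — holds.
(6) F + H = 6 + 7 = 13, not 16 — fails.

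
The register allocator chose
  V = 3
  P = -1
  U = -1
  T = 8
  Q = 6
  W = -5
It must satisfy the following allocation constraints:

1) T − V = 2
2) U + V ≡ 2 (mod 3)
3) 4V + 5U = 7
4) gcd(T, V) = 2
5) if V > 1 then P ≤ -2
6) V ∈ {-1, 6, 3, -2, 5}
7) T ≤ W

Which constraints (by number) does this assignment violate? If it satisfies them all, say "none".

1) T − V = 8 − 3 = 5, not 2 — violated.
2) U + V = 2; 2 mod 3 = 2 — satisfied.
3) 4V + 5U = 4(3) + 5(-1) = 7 — satisfied.
4) gcd(8, 3) = 1, not 2 — violated.
5) V = 3 > 1, so we need P ≤ -2; but P = -1 > -2 — violated.
6) V = 3 is in {-1, 6, 3, -2, 5} — satisfied.
7) T = 8, W = -5; 8 > -5 (want ≤) — violated.

No — constraints 1, 4, 5, and 7 are not satisfied.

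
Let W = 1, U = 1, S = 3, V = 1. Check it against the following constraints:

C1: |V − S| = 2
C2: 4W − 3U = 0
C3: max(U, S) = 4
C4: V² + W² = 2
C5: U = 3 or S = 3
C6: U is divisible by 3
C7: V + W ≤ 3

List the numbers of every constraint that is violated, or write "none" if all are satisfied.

Violated: 2, 3, 6.

C1: |1 − 3| = 2 — holds.
C2: 4W − 3U = 4(1) − 3(1) = 1, not 0 — does not hold.
C3: max(1, 3) = 3, not 4 — does not hold.
C4: V² + W² = 1² + 1² = 1 + 1 = 2 — holds.
C5: U = 1 ≠ 3, but S = 3 = 3 (second disjunct) — holds.
C6: 1 = 3×0 + 1, so 3 does not divide 1 — does not hold.
C7: V + W = 1 + 1 = 2; 2 ≤ 3 — holds.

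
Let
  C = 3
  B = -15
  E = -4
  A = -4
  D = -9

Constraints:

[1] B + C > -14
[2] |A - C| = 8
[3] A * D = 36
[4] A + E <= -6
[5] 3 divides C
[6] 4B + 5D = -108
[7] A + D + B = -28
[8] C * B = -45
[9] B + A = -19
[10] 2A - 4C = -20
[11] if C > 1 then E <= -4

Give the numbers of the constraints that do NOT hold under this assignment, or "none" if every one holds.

The assignment fails constraints 2, 6.

[1] B + C = -15 + 3 = -12; -12 > -14  holds
[2] |-4 - 3| = 7, not 8  fails
[3] A * D = -4 * (-9) = 36  holds
[4] A + E = -4 + (-4) = -8; -8 ≤ -6  holds
[5] 3 / 3 = 1, so 3 divides 3  holds
[6] 4B + 5D = 4(-15) + 5(-9) = -105, not -108  fails
[7] A + D + B = -4 + (-9) + (-15) = -28  holds
[8] C * B = 3 * (-15) = -45  holds
[9] B + A = -15 + (-4) = -19  holds
[10] 2A - 4C = 2(-4) - 4(3) = -20  holds
[11] C = 3 > 1, so we need E ≤ -4; E = -4 ≤ -4  holds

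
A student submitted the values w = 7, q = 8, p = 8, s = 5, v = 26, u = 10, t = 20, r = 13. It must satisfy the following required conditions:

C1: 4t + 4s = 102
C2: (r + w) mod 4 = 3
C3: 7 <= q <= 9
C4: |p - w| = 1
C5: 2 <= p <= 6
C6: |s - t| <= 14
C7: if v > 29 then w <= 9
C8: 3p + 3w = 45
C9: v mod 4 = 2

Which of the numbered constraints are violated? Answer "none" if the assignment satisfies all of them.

Constraints 1, 2, 5, and 6 do not hold.

C1: 4t + 4s = 4(20) + 4(5) = 100, not 102  FAIL
C2: r + w = 20; 20 mod 4 = 0, not 3  FAIL
C3: q = 8 lies in [7, 9]  OK
C4: |8 - 7| = 1  OK
C5: p = 8 is outside [2, 6]  FAIL
C6: |5 - 20| = 15; 15 > 14, exceeds bound 14  FAIL
C7: v = 26, not > 29; antecedent false, conditional vacuously true  OK
C8: 3p + 3w = 3(8) + 3(7) = 45  OK
C9: 26 mod 4 = 2  OK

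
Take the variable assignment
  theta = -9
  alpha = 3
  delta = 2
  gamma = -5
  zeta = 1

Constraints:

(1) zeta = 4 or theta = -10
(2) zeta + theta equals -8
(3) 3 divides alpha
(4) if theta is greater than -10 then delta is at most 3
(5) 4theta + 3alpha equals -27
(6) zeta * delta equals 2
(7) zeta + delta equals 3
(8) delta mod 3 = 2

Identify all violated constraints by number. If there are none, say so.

(1) zeta = 1 ≠ 4 and theta = -9 ≠ -10; both disjuncts false — does not hold.
(2) zeta + theta = 1 + (-9) = -8 — holds.
(3) 3 / 3 = 1, so 3 divides 3 — holds.
(4) theta = -9 > -10, so we need delta ≤ 3; delta = 2 ≤ 3 — holds.
(5) 4theta + 3alpha = 4(-9) + 3(3) = -27 — holds.
(6) zeta * delta = 1 * 2 = 2 — holds.
(7) zeta + delta = 1 + 2 = 3 — holds.
(8) 2 mod 3 = 2 — holds.

No — constraint 1 is not satisfied.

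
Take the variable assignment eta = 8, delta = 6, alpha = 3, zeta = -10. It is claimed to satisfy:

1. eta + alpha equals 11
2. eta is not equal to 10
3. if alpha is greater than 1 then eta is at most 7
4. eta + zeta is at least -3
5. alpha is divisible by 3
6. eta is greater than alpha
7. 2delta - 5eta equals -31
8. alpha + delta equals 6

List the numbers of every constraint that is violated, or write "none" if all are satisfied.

1. eta + alpha = 8 + 3 = 11  true
2. eta = 8, and 8 ≠ 10  true
3. alpha = 3 > 1, so we need eta ≤ 7; but eta = 8 > 7  false
4. eta + zeta = 8 + (-10) = -2; -2 ≥ -3  true
5. 3 / 3 = 1, so 3 divides 3  true
6. eta = 8, alpha = 3; 8 > 3  true
7. 2delta - 5eta = 2(6) - 5(8) = -28, not -31  false
8. alpha + delta = 3 + 6 = 9, not 6  false

The assignment fails constraints 3, 7, and 8.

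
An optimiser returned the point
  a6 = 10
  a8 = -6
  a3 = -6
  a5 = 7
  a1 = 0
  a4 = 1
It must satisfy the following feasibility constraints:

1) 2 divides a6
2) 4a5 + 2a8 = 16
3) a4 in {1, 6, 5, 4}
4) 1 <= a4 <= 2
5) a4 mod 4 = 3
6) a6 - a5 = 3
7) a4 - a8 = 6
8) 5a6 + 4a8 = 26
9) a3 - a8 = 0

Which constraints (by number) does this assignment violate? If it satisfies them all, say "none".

1) 10 / 2 = 5, so 2 divides 10 — satisfied.
2) 4a5 + 2a8 = 4(7) + 2(-6) = 16 — satisfied.
3) a4 = 1 is in {1, 6, 5, 4} — satisfied.
4) a4 = 1 lies in [1, 2] — satisfied.
5) 1 mod 4 = 1, not 3 — violated.
6) a6 - a5 = 10 - 7 = 3 — satisfied.
7) a4 - a8 = 1 - (-6) = 7, not 6 — violated.
8) 5a6 + 4a8 = 5(10) + 4(-6) = 26 — satisfied.
9) a3 - a8 = -6 - (-6) = 0 — satisfied.

Violated: 5 and 7.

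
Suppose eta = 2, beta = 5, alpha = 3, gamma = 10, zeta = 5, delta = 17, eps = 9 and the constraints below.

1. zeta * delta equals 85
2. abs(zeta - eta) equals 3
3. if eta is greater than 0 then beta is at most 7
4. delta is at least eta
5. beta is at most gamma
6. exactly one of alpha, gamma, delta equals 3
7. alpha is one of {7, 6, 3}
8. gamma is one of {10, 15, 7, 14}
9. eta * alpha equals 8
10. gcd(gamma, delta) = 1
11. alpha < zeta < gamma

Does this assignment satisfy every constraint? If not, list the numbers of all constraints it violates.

Violated: 9.

1. zeta * delta = 5 * 17 = 85 — holds.
2. abs(5 - 2) = 3 — holds.
3. eta = 2 > 0, so we need beta ≤ 7; beta = 5 ≤ 7 — holds.
4. delta = 17, eta = 2; 17 ≥ 2 — holds.
5. beta = 5, gamma = 10; 5 ≤ 10 — holds.
6. alpha=3, gamma=10, delta=17; 1 of them equals 3 — holds.
7. alpha = 3 is in {7, 6, 3} — holds.
8. gamma = 10 is in {10, 15, 7, 14} — holds.
9. eta * alpha = 2 * 3 = 6, not 8 — fails.
10. gcd(10, 17) = 1 — holds.
11. values 3 < 5 < 10 — holds.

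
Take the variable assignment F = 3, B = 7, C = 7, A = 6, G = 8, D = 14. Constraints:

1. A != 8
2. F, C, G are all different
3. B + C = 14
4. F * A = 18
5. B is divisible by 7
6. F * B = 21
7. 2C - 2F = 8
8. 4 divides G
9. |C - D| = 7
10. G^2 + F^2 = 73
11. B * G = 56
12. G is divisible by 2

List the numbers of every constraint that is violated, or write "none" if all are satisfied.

1. A = 6, and 6 ≠ 8  yes
2. values 3, 7, 8 are pairwise distinct  yes
3. B + C = 7 + 7 = 14  yes
4. F * A = 3 * 6 = 18  yes
5. 7 / 7 = 1, so 7 divides 7  yes
6. F * B = 3 * 7 = 21  yes
7. 2C - 2F = 2(7) - 2(3) = 8  yes
8. 8 / 4 = 2, so 4 divides 8  yes
9. |7 - 14| = 7  yes
10. G^2 + F^2 = 8^2 + 3^2 = 64 + 9 = 73  yes
11. B * G = 7 * 8 = 56  yes
12. 8 / 2 = 4, so 2 divides 8  yes

Yes — all constraints hold.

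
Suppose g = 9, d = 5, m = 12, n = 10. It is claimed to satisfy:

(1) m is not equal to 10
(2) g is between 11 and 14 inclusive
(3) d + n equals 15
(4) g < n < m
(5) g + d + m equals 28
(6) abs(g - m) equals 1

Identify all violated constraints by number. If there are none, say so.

Constraints 2, 5, 6 are violated.

(1) m = 12, and 12 ≠ 10  holds
(2) g = 9 is outside [11, 14]  fails
(3) d + n = 5 + 10 = 15  holds
(4) values 9 < 10 < 12  holds
(5) g + d + m = 9 + 5 + 12 = 26, not 28  fails
(6) abs(9 - 12) = 3, not 1  fails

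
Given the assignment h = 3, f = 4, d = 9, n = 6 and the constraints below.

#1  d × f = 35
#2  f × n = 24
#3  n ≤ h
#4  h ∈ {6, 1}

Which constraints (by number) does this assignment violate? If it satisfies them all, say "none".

#1 d × f = 9 × 4 = 36, not 35  fails
#2 f × n = 4 × 6 = 24  holds
#3 n = 6, h = 3; 6 > 3 (want ≤)  fails
#4 h = 3 is not in {6, 1}  fails

The assignment fails constraints 1, 3, and 4.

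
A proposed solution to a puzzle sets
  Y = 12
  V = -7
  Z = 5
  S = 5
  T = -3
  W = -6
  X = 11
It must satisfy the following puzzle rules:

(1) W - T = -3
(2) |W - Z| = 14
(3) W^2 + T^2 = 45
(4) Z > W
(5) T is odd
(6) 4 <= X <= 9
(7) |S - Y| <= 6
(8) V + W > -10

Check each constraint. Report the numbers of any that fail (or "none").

Constraints 2, 6, 7, and 8 do not hold.

(1) W - T = -6 - (-3) = -3  ✔
(2) |-6 - 5| = 11, not 14  ✘
(3) W^2 + T^2 = (-6)^2 + (-3)^2 = 36 + 9 = 45  ✔
(4) Z = 5, W = -6; 5 > -6  ✔
(5) T = -3 is odd  ✔
(6) X = 11 is outside [4, 9]  ✘
(7) |5 - 12| = 7; 7 > 6, exceeds bound 6  ✘
(8) V + W = -7 + (-6) = -13; -13 ≤ -10, bound -10 not met  ✘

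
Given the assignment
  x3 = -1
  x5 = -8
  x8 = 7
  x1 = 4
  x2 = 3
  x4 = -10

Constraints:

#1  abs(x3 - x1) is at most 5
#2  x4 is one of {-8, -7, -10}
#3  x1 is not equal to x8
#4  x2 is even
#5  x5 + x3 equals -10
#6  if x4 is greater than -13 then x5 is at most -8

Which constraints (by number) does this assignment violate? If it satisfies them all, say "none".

The assignment fails constraints 4 and 5.

#1 abs(-1 - 4) = 5; 5 ≤ 5 — satisfied.
#2 x4 = -10 is in {-8, -7, -10} — satisfied.
#3 x1 = 4, x8 = 7; distinct — satisfied.
#4 x2 = 3 is odd — violated.
#5 x5 + x3 = -8 + (-1) = -9, not -10 — violated.
#6 x4 = -10 > -13, so we need x5 ≤ -8; x5 = -8 ≤ -8 — satisfied.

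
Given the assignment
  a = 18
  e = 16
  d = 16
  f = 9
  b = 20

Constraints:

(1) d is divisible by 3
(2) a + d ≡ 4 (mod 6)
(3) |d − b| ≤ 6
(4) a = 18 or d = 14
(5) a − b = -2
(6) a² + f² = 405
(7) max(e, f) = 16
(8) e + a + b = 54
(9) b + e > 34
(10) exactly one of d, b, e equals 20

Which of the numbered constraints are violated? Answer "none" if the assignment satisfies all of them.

No — constraint 1 is not satisfied.

(1) 16 = 3×5 + 1, so 3 does not divide 16 — does not hold.
(2) a + d = 34; 34 mod 6 = 4 — holds.
(3) |16 − 20| = 4; 4 ≤ 6 — holds.
(4) a = 18 = 18 (first disjunct) — holds.
(5) a − b = 18 − 20 = -2 — holds.
(6) a² + f² = 18² + 9² = 324 + 81 = 405 — holds.
(7) max(16, 9) = 16 — holds.
(8) e + a + b = 16 + 18 + 20 = 54 — holds.
(9) b + e = 20 + 16 = 36; 36 > 34 — holds.
(10) d=16, b=20, e=16; 1 of them equals 20 — holds.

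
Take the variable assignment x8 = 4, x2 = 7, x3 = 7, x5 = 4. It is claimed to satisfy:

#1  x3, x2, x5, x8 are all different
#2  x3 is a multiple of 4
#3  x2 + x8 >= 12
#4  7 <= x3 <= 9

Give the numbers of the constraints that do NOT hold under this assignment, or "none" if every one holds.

Constraints 1, 2, 3 do not hold.

#1 x3 = x2 = 7, not all different  no
#2 7 = 4*1 + 3, so 4 does not divide 7  no
#3 x2 + x8 = 7 + 4 = 11; 11 < 12, bound 12 not met  no
#4 x3 = 7 lies in [7, 9]  yes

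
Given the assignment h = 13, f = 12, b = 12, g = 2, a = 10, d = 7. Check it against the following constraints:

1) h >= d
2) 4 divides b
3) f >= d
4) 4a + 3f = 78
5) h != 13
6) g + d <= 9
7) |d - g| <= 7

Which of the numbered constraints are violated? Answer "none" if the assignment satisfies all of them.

1) h = 13, d = 7; 13 ≥ 7  holds
2) 12 / 4 = 3, so 4 divides 12  holds
3) f = 12, d = 7; 12 ≥ 7  holds
4) 4a + 3f = 4(10) + 3(12) = 76, not 78  fails
5) h = 13, but 13 is required to differ  fails
6) g + d = 2 + 7 = 9; 9 ≤ 9  holds
7) |7 - 2| = 5; 5 ≤ 7  holds

Constraints 4, 5 are violated.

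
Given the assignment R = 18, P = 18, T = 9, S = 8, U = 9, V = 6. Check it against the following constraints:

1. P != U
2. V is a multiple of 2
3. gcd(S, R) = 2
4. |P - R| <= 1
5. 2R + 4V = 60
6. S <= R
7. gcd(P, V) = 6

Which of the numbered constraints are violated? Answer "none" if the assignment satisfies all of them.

1. P = 18, U = 9; distinct  true
2. 6 / 2 = 3, so 2 divides 6  true
3. gcd(8, 18) = 2  true
4. |18 - 18| = 0; 0 ≤ 1  true
5. 2R + 4V = 2(18) + 4(6) = 60  true
6. S = 8, R = 18; 8 ≤ 18  true
7. gcd(18, 6) = 6  true

No violations.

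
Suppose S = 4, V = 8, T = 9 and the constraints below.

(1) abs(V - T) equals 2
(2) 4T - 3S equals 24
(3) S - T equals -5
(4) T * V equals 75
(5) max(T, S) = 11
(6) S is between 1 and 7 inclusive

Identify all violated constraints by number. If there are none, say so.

The assignment fails constraints 1, 4, 5.

(1) abs(8 - 9) = 1, not 2  false
(2) 4T - 3S = 4(9) - 3(4) = 24  true
(3) S - T = 4 - 9 = -5  true
(4) T * V = 9 * 8 = 72, not 75  false
(5) max(9, 4) = 9, not 11  false
(6) S = 4 lies in [1, 7]  true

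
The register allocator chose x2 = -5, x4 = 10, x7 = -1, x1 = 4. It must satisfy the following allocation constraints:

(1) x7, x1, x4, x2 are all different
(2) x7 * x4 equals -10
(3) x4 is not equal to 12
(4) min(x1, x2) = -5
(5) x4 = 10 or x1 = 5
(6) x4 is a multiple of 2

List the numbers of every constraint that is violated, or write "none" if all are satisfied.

None — every constraint holds.

(1) values -1, 4, 10, -5 are pairwise distinct — satisfied.
(2) x7 * x4 = -1 * 10 = -10 — satisfied.
(3) x4 = 10, and 10 ≠ 12 — satisfied.
(4) min(4, -5) = -5 — satisfied.
(5) x4 = 10 = 10 (first disjunct) — satisfied.
(6) 10 / 2 = 5, so 2 divides 10 — satisfied.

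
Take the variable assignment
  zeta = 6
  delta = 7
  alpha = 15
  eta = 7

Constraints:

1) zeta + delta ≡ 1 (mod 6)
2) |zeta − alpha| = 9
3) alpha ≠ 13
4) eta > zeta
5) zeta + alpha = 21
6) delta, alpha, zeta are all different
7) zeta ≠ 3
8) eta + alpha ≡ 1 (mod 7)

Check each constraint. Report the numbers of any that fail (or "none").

No violations.

1) zeta + delta = 13; 13 mod 6 = 1 — holds.
2) |6 − 15| = 9 — holds.
3) alpha = 15, and 15 ≠ 13 — holds.
4) eta = 7, zeta = 6; 7 > 6 — holds.
5) zeta + alpha = 6 + 15 = 21 — holds.
6) values 7, 15, 6 are pairwise distinct — holds.
7) zeta = 6, and 6 ≠ 3 — holds.
8) eta + alpha = 22; 22 mod 7 = 1 — holds.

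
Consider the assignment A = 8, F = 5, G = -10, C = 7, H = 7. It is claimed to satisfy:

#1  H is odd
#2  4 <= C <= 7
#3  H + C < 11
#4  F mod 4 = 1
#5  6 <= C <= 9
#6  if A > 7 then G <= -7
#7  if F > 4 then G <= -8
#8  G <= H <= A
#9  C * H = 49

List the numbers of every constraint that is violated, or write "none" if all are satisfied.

#1 H = 7 is odd  holds
#2 C = 7 lies in [4, 7]  holds
#3 H + C = 7 + 7 = 14; 14 ≥ 11, bound 11 not met  fails
#4 5 mod 4 = 1  holds
#5 C = 7 lies in [6, 9]  holds
#6 A = 8 > 7, so we need G ≤ -7; G = -10 ≤ -7  holds
#7 F = 5 > 4, so we need G ≤ -8; G = -10 ≤ -8  holds
#8 values -10 <= 7 <= 8  holds
#9 C * H = 7 * 7 = 49  holds

Constraint 3 does not hold.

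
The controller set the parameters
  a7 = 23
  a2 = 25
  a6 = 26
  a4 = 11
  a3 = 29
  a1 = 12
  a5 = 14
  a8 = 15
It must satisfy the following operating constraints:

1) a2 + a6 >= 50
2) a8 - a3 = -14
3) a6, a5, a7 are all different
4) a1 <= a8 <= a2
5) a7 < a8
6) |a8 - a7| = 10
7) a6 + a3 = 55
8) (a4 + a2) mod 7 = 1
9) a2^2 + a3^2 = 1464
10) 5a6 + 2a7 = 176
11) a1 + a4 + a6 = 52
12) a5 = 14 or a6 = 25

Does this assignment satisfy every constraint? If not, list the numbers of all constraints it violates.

Constraints 5, 6, 9, and 11 are violated.

1) a2 + a6 = 25 + 26 = 51; 51 ≥ 50 — holds.
2) a8 - a3 = 15 - 29 = -14 — holds.
3) values 26, 14, 23 are pairwise distinct — holds.
4) values 12 <= 15 <= 25 — holds.
5) a7 = 23, a8 = 15; 23 ≥ 15 (want <) — fails.
6) |15 - 23| = 8, not 10 — fails.
7) a6 + a3 = 26 + 29 = 55 — holds.
8) a4 + a2 = 36; 36 mod 7 = 1 — holds.
9) a2^2 + a3^2 = 25^2 + 29^2 = 625 + 841 = 1466, not 1464 — fails.
10) 5a6 + 2a7 = 5(26) + 2(23) = 176 — holds.
11) a1 + a4 + a6 = 12 + 11 + 26 = 49, not 52 — fails.
12) a5 = 14 = 14 (first disjunct) — holds.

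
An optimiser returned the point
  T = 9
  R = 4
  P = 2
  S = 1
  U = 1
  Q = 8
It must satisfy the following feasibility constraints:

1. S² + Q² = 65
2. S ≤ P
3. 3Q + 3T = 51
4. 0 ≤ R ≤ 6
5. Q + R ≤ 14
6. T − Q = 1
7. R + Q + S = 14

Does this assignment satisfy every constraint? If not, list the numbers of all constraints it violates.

1. S² + Q² = 1² + 8² = 1 + 64 = 65  OK
2. S = 1, P = 2; 1 ≤ 2  OK
3. 3Q + 3T = 3(8) + 3(9) = 51  OK
4. R = 4 lies in [0, 6]  OK
5. Q + R = 8 + 4 = 12; 12 ≤ 14  OK
6. T − Q = 9 − 8 = 1  OK
7. R + Q + S = 4 + 8 + 1 = 13, not 14  FAIL

Constraint 7 is violated.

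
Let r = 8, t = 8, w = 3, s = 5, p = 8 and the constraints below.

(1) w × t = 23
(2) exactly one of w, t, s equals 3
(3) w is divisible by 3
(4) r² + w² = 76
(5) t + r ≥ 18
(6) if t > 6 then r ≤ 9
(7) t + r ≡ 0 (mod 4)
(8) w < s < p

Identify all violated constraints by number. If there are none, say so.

No — constraints 1, 4, 5 are not satisfied.

(1) w × t = 3 × 8 = 24, not 23 — violated.
(2) w=3, t=8, s=5; 1 of them equals 3 — satisfied.
(3) 3 / 3 = 1, so 3 divides 3 — satisfied.
(4) r² + w² = 8² + 3² = 64 + 9 = 73, not 76 — violated.
(5) t + r = 8 + 8 = 16; 16 < 18, bound 18 not met — violated.
(6) t = 8 > 6, so we need r ≤ 9; r = 8 ≤ 9 — satisfied.
(7) t + r = 16; 16 mod 4 = 0 — satisfied.
(8) values 3 < 5 < 8 — satisfied.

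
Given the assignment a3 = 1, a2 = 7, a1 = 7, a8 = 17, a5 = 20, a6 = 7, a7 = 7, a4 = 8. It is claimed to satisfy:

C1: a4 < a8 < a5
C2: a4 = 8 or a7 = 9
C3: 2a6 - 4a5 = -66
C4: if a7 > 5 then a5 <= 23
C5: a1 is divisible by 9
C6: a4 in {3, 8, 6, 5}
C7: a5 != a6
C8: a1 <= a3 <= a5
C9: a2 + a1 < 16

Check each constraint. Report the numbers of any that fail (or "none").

C1: values 8 < 17 < 20  yes
C2: a4 = 8 = 8 (first disjunct)  yes
C3: 2a6 - 4a5 = 2(7) - 4(20) = -66  yes
C4: a7 = 7 > 5, so we need a5 ≤ 23; a5 = 20 ≤ 23  yes
C5: 7 = 9*0 + 7, so 9 does not divide 7  no
C6: a4 = 8 is in {3, 8, 6, 5}  yes
C7: a5 = 20, a6 = 7; distinct  yes
C8: values 7, 1, 20; a1 = 7 is not <= a3 = 1  no
C9: a2 + a1 = 7 + 7 = 14; 14 < 16  yes

The assignment fails constraints 5 and 8.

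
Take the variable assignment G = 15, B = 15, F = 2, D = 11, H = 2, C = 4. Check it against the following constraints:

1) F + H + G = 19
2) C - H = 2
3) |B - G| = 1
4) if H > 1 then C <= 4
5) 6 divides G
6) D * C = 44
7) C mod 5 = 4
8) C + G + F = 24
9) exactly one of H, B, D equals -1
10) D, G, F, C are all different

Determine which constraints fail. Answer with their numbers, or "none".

Constraints 3, 5, 8, and 9 do not hold.

1) F + H + G = 2 + 2 + 15 = 19 — holds.
2) C - H = 4 - 2 = 2 — holds.
3) |15 - 15| = 0, not 1 — does not hold.
4) H = 2 > 1, so we need C ≤ 4; C = 4 ≤ 4 — holds.
5) 15 = 6*2 + 3, so 6 does not divide 15 — does not hold.
6) D * C = 11 * 4 = 44 — holds.
7) 4 mod 5 = 4 — holds.
8) C + G + F = 4 + 15 + 2 = 21, not 24 — does not hold.
9) H=2, B=15, D=11; 0 of them equal -1, not exactly one — does not hold.
10) values 11, 15, 2, 4 are pairwise distinct — holds.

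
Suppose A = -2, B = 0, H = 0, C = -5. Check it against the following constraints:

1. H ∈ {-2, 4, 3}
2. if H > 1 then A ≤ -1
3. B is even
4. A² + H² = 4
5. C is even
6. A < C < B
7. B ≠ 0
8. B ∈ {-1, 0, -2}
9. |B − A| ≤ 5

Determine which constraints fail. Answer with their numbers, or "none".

No — constraints 1, 5, 6, 7 are not satisfied.

1. H = 0 is not in {-2, 4, 3}  ✗
2. H = 0, not > 1; antecedent false, conditional vacuously true  ✓
3. B = 0 is even  ✓
4. A² + H² = (-2)² + 0² = 4 + 0 = 4  ✓
5. C = -5 is odd  ✗
6. values -2, -5, 0; A = -2 is not < C = -5  ✗
7. B = 0, but 0 is required to differ  ✗
8. B = 0 is in {-1, 0, -2}  ✓
9. |0 − (-2)| = 2; 2 ≤ 5  ✓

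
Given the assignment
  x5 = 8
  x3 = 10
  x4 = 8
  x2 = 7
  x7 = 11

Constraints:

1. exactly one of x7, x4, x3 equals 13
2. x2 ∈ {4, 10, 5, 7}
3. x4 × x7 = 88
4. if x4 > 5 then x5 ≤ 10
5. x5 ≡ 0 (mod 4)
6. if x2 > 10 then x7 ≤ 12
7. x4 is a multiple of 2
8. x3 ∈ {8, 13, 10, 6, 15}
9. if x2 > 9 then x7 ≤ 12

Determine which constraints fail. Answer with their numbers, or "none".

Constraint 1 does not hold.

1. x7=11, x4=8, x3=10; 0 of them equal 13, not exactly one  fails
2. x2 = 7 is in {4, 10, 5, 7}  holds
3. x4 × x7 = 8 × 11 = 88  holds
4. x4 = 8 > 5, so we need x5 ≤ 10; x5 = 8 ≤ 10  holds
5. 8 mod 4 = 0  holds
6. x2 = 7, not > 10; antecedent false, conditional vacuously true  holds
7. 8 / 2 = 4, so 2 divides 8  holds
8. x3 = 10 is in {8, 13, 10, 6, 15}  holds
9. x2 = 7, not > 9; antecedent false, conditional vacuously true  holds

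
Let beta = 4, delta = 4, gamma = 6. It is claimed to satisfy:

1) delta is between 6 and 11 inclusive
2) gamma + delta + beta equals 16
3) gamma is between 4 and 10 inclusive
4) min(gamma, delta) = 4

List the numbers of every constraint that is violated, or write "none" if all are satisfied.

The assignment fails constraints 1 and 2.

1) delta = 4 is outside [6, 11]  fails
2) gamma + delta + beta = 6 + 4 + 4 = 14, not 16  fails
3) gamma = 6 lies in [4, 10]  holds
4) min(6, 4) = 4  holds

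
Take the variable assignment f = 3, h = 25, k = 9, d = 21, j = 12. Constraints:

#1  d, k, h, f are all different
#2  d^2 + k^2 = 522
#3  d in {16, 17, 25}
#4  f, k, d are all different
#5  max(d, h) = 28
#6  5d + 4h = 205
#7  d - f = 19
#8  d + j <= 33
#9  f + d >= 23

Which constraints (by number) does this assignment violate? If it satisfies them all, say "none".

Violated: 3, 5, 7.

#1 values 21, 9, 25, 3 are pairwise distinct — satisfied.
#2 d^2 + k^2 = 21^2 + 9^2 = 441 + 81 = 522 — satisfied.
#3 d = 21 is not in {16, 17, 25} — violated.
#4 values 3, 9, 21 are pairwise distinct — satisfied.
#5 max(21, 25) = 25, not 28 — violated.
#6 5d + 4h = 5(21) + 4(25) = 205 — satisfied.
#7 d - f = 21 - 3 = 18, not 19 — violated.
#8 d + j = 21 + 12 = 33; 33 ≤ 33 — satisfied.
#9 f + d = 3 + 21 = 24; 24 ≥ 23 — satisfied.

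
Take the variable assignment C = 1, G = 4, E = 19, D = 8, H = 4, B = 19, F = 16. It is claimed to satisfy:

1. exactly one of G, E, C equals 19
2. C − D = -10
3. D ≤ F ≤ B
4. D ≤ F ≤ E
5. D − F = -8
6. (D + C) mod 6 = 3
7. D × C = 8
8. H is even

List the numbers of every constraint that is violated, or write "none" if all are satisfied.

1. G=4, E=19, C=1; 1 of them equals 19  ✓
2. C − D = 1 − 8 = -7, not -10  ✗
3. values 8 ≤ 16 ≤ 19  ✓
4. values 8 ≤ 16 ≤ 19  ✓
5. D − F = 8 − 16 = -8  ✓
6. D + C = 9; 9 mod 6 = 3  ✓
7. D × C = 8 × 1 = 8  ✓
8. H = 4 is even  ✓

No — constraint 2 is not satisfied.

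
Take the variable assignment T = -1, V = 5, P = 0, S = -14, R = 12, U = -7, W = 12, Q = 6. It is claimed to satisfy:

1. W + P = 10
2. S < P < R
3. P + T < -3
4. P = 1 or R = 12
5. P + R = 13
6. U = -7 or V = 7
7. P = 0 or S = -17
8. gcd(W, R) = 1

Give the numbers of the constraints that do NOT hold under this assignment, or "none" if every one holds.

1. W + P = 12 + 0 = 12, not 10  ✗
2. values -14 < 0 < 12  ✓
3. P + T = 0 + (-1) = -1; -1 ≥ -3, bound -3 not met  ✗
4. P = 0 ≠ 1, but R = 12 = 12 (second disjunct)  ✓
5. P + R = 0 + 12 = 12, not 13  ✗
6. U = -7 = -7 (first disjunct)  ✓
7. P = 0 = 0 (first disjunct)  ✓
8. gcd(12, 12) = 12, not 1  ✗

Constraints 1, 3, 5, and 8 are violated.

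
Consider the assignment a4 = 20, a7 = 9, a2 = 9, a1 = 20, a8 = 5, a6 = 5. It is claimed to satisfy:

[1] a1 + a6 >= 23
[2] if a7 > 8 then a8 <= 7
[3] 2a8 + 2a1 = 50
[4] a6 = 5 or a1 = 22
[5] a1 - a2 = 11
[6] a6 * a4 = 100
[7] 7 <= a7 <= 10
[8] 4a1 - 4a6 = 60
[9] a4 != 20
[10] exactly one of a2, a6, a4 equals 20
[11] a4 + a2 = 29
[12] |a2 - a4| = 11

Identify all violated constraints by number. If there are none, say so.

[1] a1 + a6 = 20 + 5 = 25; 25 ≥ 23 — holds.
[2] a7 = 9 > 8, so we need a8 ≤ 7; a8 = 5 ≤ 7 — holds.
[3] 2a8 + 2a1 = 2(5) + 2(20) = 50 — holds.
[4] a6 = 5 = 5 (first disjunct) — holds.
[5] a1 - a2 = 20 - 9 = 11 — holds.
[6] a6 * a4 = 5 * 20 = 100 — holds.
[7] a7 = 9 lies in [7, 10] — holds.
[8] 4a1 - 4a6 = 4(20) - 4(5) = 60 — holds.
[9] a4 = 20, but 20 is required to differ — does not hold.
[10] a2=9, a6=5, a4=20; 1 of them equals 20 — holds.
[11] a4 + a2 = 20 + 9 = 29 — holds.
[12] |9 - 20| = 11 — holds.

Constraint 9 does not hold.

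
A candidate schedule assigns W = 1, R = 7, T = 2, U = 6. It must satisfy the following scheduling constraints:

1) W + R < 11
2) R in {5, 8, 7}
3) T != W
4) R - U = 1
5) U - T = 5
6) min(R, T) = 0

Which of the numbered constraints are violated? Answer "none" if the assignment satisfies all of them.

No — constraints 5, 6 are not satisfied.

1) W + R = 1 + 7 = 8; 8 < 11 — satisfied.
2) R = 7 is in {5, 8, 7} — satisfied.
3) T = 2, W = 1; distinct — satisfied.
4) R - U = 7 - 6 = 1 — satisfied.
5) U - T = 6 - 2 = 4, not 5 — violated.
6) min(7, 2) = 2, not 0 — violated.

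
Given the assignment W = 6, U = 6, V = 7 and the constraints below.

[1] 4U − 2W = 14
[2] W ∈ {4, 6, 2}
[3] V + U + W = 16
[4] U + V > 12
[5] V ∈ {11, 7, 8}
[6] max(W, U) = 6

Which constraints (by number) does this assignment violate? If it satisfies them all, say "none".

[1] 4U − 2W = 4(6) − 2(6) = 12, not 14 — does not hold.
[2] W = 6 is in {4, 6, 2} — holds.
[3] V + U + W = 7 + 6 + 6 = 19, not 16 — does not hold.
[4] U + V = 6 + 7 = 13; 13 > 12 — holds.
[5] V = 7 is in {11, 7, 8} — holds.
[6] max(6, 6) = 6 — holds.

Violated: 1 and 3.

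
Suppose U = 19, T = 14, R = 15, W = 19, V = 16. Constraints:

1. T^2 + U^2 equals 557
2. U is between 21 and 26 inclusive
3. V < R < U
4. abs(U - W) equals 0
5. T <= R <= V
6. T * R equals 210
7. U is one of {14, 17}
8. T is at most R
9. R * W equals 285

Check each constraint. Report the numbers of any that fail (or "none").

Constraints 2, 3, and 7 do not hold.

1. T^2 + U^2 = 14^2 + 19^2 = 196 + 361 = 557 — OK.
2. U = 19 is outside [21, 26] — violated.
3. values 16, 15, 19; V = 16 is not < R = 15 — violated.
4. abs(19 - 19) = 0 — OK.
5. values 14 <= 15 <= 16 — OK.
6. T * R = 14 * 15 = 210 — OK.
7. U = 19 is not in {14, 17} — violated.
8. T = 14, R = 15; 14 ≤ 15 — OK.
9. R * W = 15 * 19 = 285 — OK.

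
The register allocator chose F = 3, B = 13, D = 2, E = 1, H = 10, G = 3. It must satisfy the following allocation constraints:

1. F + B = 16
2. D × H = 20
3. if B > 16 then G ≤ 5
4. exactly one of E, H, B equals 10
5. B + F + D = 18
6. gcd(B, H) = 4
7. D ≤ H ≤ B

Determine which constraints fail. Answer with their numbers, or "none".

Constraint 6 does not hold.

1. F + B = 3 + 13 = 16 — holds.
2. D × H = 2 × 10 = 20 — holds.
3. B = 13, not > 16; antecedent false, conditional vacuously true — holds.
4. E=1, H=10, B=13; 1 of them equals 10 — holds.
5. B + F + D = 13 + 3 + 2 = 18 — holds.
6. gcd(13, 10) = 1, not 4 — does not hold.
7. values 2 ≤ 10 ≤ 13 — holds.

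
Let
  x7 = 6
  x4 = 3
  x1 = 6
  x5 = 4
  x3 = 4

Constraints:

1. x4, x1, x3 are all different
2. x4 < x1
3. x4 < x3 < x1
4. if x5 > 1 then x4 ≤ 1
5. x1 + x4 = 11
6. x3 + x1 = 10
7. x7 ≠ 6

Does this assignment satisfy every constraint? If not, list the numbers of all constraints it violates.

1. values 3, 6, 4 are pairwise distinct — OK.
2. x4 = 3, x1 = 6; 3 < 6 — OK.
3. values 3 < 4 < 6 — OK.
4. x5 = 4 > 1, so we need x4 ≤ 1; but x4 = 3 > 1 — violated.
5. x1 + x4 = 6 + 3 = 9, not 11 — violated.
6. x3 + x1 = 4 + 6 = 10 — OK.
7. x7 = 6, but 6 is required to differ — violated.

Violated: 4, 5, and 7.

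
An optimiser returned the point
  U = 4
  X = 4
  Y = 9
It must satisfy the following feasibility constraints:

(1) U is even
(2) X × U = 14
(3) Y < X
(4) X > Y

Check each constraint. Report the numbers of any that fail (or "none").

Violated: 2, 3, 4.

(1) U = 4 is even — OK.
(2) X × U = 4 × 4 = 16, not 14 — violated.
(3) Y = 9, X = 4; 9 ≥ 4 (want <) — violated.
(4) X = 4, Y = 9; 4 ≤ 9 (want >) — violated.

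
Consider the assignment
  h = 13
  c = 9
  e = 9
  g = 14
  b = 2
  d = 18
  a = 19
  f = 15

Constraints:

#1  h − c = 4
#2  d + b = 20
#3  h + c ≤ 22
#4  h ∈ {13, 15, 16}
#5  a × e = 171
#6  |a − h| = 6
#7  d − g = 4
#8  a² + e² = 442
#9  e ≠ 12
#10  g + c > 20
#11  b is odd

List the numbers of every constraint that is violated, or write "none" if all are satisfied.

The assignment fails constraint 11.

#1 h − c = 13 − 9 = 4 — satisfied.
#2 d + b = 18 + 2 = 20 — satisfied.
#3 h + c = 13 + 9 = 22; 22 ≤ 22 — satisfied.
#4 h = 13 is in {13, 15, 16} — satisfied.
#5 a × e = 19 × 9 = 171 — satisfied.
#6 |19 − 13| = 6 — satisfied.
#7 d − g = 18 − 14 = 4 — satisfied.
#8 a² + e² = 19² + 9² = 361 + 81 = 442 — satisfied.
#9 e = 9, and 9 ≠ 12 — satisfied.
#10 g + c = 14 + 9 = 23; 23 > 20 — satisfied.
#11 b = 2 is even — violated.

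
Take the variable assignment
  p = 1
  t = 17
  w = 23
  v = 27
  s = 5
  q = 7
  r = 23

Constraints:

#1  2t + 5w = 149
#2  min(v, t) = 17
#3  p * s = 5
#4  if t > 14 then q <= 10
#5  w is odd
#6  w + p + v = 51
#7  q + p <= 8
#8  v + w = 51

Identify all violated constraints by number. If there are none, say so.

The assignment fails constraint 8.

#1 2t + 5w = 2(17) + 5(23) = 149 — OK.
#2 min(27, 17) = 17 — OK.
#3 p * s = 1 * 5 = 5 — OK.
#4 t = 17 > 14, so we need q ≤ 10; q = 7 ≤ 10 — OK.
#5 w = 23 is odd — OK.
#6 w + p + v = 23 + 1 + 27 = 51 — OK.
#7 q + p = 7 + 1 = 8; 8 ≤ 8 — OK.
#8 v + w = 27 + 23 = 50, not 51 — violated.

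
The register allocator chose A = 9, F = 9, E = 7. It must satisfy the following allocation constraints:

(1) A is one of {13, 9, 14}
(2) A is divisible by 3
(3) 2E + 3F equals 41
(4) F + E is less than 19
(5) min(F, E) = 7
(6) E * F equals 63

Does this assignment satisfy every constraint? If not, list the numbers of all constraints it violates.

(1) A = 9 is in {13, 9, 14}  ✔
(2) 9 / 3 = 3, so 3 divides 9  ✔
(3) 2E + 3F = 2(7) + 3(9) = 41  ✔
(4) F + E = 9 + 7 = 16; 16 < 19  ✔
(5) min(9, 7) = 7  ✔
(6) E * F = 7 * 9 = 63  ✔

No violations.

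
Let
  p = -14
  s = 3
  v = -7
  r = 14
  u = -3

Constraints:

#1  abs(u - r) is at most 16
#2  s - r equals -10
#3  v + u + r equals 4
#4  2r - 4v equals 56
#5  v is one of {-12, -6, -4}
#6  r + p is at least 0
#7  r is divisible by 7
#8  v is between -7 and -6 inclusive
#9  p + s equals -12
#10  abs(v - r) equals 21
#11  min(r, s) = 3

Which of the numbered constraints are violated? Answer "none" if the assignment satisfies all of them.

#1 abs(-3 - 14) = 17; 17 > 16, exceeds bound 16 — fails.
#2 s - r = 3 - 14 = -11, not -10 — fails.
#3 v + u + r = -7 + (-3) + 14 = 4 — holds.
#4 2r - 4v = 2(14) - 4(-7) = 56 — holds.
#5 v = -7 is not in {-12, -6, -4} — fails.
#6 r + p = 14 + (-14) = 0; 0 ≥ 0 — holds.
#7 14 / 7 = 2, so 7 divides 14 — holds.
#8 v = -7 lies in [-7, -6] — holds.
#9 p + s = -14 + 3 = -11, not -12 — fails.
#10 abs(-7 - 14) = 21 — holds.
#11 min(14, 3) = 3 — holds.

The assignment fails constraints 1, 2, 5, and 9.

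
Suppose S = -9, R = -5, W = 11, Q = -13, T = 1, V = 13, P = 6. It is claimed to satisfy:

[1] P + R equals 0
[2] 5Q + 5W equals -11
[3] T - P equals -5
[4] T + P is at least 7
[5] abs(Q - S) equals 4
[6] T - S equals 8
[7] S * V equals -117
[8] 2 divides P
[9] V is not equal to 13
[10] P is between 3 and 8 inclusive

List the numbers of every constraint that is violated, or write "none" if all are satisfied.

The assignment fails constraints 1, 2, 6, and 9.

[1] P + R = 6 + (-5) = 1, not 0  false
[2] 5Q + 5W = 5(-13) + 5(11) = -10, not -11  false
[3] T - P = 1 - 6 = -5  true
[4] T + P = 1 + 6 = 7; 7 ≥ 7  true
[5] abs(-13 - (-9)) = 4  true
[6] T - S = 1 - (-9) = 10, not 8  false
[7] S * V = -9 * 13 = -117  true
[8] 6 / 2 = 3, so 2 divides 6  true
[9] V = 13, but 13 is required to differ  false
[10] P = 6 lies in [3, 8]  true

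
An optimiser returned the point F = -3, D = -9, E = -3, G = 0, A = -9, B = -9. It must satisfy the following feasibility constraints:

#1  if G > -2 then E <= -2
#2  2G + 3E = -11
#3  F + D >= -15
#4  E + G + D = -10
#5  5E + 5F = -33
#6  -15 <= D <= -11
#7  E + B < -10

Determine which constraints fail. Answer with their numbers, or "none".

#1 G = 0 > -2, so we need E ≤ -2; E = -3 ≤ -2 — OK.
#2 2G + 3E = 2(0) + 3(-3) = -9, not -11 — violated.
#3 F + D = -3 + (-9) = -12; -12 ≥ -15 — OK.
#4 E + G + D = -3 + 0 + (-9) = -12, not -10 — violated.
#5 5E + 5F = 5(-3) + 5(-3) = -30, not -33 — violated.
#6 D = -9 is outside [-15, -11] — violated.
#7 E + B = -3 + (-9) = -12; -12 < -10 — OK.

Constraints 2, 4, 5, and 6 do not hold.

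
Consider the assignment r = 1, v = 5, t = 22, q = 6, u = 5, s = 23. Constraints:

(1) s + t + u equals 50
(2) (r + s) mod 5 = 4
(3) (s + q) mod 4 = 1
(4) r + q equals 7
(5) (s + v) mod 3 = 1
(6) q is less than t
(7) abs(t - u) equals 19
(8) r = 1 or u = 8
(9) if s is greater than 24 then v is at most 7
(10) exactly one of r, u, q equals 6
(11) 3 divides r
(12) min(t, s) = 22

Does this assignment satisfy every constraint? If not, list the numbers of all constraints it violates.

(1) s + t + u = 23 + 22 + 5 = 50  true
(2) r + s = 24; 24 mod 5 = 4  true
(3) s + q = 29; 29 mod 4 = 1  true
(4) r + q = 1 + 6 = 7  true
(5) s + v = 28; 28 mod 3 = 1  true
(6) q = 6, t = 22; 6 < 22  true
(7) abs(22 - 5) = 17, not 19  false
(8) r = 1 = 1 (first disjunct)  true
(9) s = 23, not > 24; antecedent false, conditional vacuously true  true
(10) r=1, u=5, q=6; 1 of them equals 6  true
(11) 1 = 3*0 + 1, so 3 does not divide 1  false
(12) min(22, 23) = 22  true

Violated: 7 and 11.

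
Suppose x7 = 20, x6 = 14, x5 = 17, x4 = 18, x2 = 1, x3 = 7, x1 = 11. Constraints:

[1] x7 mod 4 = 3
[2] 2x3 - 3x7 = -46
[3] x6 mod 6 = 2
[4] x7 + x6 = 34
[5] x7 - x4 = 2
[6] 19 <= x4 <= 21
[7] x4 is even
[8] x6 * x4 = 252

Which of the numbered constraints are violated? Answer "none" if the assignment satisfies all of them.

[1] 20 mod 4 = 0, not 3 — violated.
[2] 2x3 - 3x7 = 2(7) - 3(20) = -46 — satisfied.
[3] 14 mod 6 = 2 — satisfied.
[4] x7 + x6 = 20 + 14 = 34 — satisfied.
[5] x7 - x4 = 20 - 18 = 2 — satisfied.
[6] x4 = 18 is outside [19, 21] — violated.
[7] x4 = 18 is even — satisfied.
[8] x6 * x4 = 14 * 18 = 252 — satisfied.

Constraints 1 and 6 are violated.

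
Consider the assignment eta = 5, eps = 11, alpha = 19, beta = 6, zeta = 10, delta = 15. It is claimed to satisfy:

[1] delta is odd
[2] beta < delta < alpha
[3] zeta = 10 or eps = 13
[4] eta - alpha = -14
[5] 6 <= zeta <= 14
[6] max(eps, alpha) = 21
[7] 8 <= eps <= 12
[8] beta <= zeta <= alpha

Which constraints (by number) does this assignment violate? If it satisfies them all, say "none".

No — constraint 6 is not satisfied.

[1] delta = 15 is odd — holds.
[2] values 6 < 15 < 19 — holds.
[3] zeta = 10 = 10 (first disjunct) — holds.
[4] eta - alpha = 5 - 19 = -14 — holds.
[5] zeta = 10 lies in [6, 14] — holds.
[6] max(11, 19) = 19, not 21 — does not hold.
[7] eps = 11 lies in [8, 12] — holds.
[8] values 6 <= 10 <= 19 — holds.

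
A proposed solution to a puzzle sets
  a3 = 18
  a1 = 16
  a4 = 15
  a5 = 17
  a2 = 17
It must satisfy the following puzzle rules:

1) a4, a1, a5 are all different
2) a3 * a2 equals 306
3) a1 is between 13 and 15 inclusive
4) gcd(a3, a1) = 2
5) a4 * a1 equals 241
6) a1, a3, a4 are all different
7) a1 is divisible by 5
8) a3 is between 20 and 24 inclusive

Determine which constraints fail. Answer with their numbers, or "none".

1) values 15, 16, 17 are pairwise distinct  yes
2) a3 * a2 = 18 * 17 = 306  yes
3) a1 = 16 is outside [13, 15]  no
4) gcd(18, 16) = 2  yes
5) a4 * a1 = 15 * 16 = 240, not 241  no
6) values 16, 18, 15 are pairwise distinct  yes
7) 16 = 5*3 + 1, so 5 does not divide 16  no
8) a3 = 18 is outside [20, 24]  no

No — constraints 3, 5, 7, 8 are not satisfied.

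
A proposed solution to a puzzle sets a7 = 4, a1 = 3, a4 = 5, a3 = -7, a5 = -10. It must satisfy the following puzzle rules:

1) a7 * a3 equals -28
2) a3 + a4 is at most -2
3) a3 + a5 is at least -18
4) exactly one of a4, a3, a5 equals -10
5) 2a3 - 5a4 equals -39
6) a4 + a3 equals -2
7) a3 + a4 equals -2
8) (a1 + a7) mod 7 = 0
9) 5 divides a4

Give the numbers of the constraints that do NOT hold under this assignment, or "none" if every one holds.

1) a7 * a3 = 4 * (-7) = -28 — holds.
2) a3 + a4 = -7 + 5 = -2; -2 ≤ -2 — holds.
3) a3 + a5 = -7 + (-10) = -17; -17 ≥ -18 — holds.
4) a4=5, a3=-7, a5=-10; 1 of them equals -10 — holds.
5) 2a3 - 5a4 = 2(-7) - 5(5) = -39 — holds.
6) a4 + a3 = 5 + (-7) = -2 — holds.
7) a3 + a4 = -7 + 5 = -2 — holds.
8) a1 + a7 = 7; 7 mod 7 = 0 — holds.
9) 5 / 5 = 1, so 5 divides 5 — holds.

Yes — all constraints hold.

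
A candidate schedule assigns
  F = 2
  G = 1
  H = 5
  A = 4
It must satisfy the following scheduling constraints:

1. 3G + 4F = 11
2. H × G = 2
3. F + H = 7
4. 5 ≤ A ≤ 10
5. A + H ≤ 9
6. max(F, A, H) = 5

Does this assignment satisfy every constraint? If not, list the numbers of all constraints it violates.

No — constraints 2, 4 are not satisfied.

1. 3G + 4F = 3(1) + 4(2) = 11  ✓
2. H × G = 5 × 1 = 5, not 2  ✗
3. F + H = 2 + 5 = 7  ✓
4. A = 4 is outside [5, 10]  ✗
5. A + H = 4 + 5 = 9; 9 ≤ 9  ✓
6. max(2, 4, 5) = 5  ✓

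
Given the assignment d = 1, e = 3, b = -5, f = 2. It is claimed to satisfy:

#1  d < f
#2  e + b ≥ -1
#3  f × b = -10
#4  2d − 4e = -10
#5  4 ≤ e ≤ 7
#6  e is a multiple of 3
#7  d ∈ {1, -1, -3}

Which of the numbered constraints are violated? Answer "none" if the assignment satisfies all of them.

#1 d = 1, f = 2; 1 < 2 — holds.
#2 e + b = 3 + (-5) = -2; -2 < -1, bound -1 not met — does not hold.
#3 f × b = 2 × (-5) = -10 — holds.
#4 2d − 4e = 2(1) − 4(3) = -10 — holds.
#5 e = 3 is outside [4, 7] — does not hold.
#6 3 / 3 = 1, so 3 divides 3 — holds.
#7 d = 1 is in {1, -1, -3} — holds.

Constraints 2, 5 are violated.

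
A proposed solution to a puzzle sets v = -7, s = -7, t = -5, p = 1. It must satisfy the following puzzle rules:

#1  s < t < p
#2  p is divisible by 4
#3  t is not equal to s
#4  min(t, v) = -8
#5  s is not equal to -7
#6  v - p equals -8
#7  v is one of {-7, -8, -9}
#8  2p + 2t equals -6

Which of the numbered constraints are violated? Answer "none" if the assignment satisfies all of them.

#1 values -7 < -5 < 1  ✔
#2 1 = 4*0 + 1, so 4 does not divide 1  ✘
#3 t = -5, s = -7; distinct  ✔
#4 min(-5, -7) = -7, not -8  ✘
#5 s = -7, but -7 is required to differ  ✘
#6 v - p = -7 - 1 = -8  ✔
#7 v = -7 is in {-7, -8, -9}  ✔
#8 2p + 2t = 2(1) + 2(-5) = -8, not -6  ✘

Constraints 2, 4, 5, 8 are violated.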